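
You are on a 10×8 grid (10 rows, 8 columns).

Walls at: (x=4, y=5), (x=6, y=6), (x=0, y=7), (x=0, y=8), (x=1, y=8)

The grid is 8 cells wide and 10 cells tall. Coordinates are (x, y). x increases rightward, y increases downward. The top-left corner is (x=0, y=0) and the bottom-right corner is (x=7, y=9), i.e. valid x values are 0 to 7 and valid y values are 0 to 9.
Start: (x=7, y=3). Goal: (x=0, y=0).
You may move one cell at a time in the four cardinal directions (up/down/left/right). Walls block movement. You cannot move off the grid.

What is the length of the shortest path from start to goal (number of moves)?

Answer: Shortest path length: 10

Derivation:
BFS from (x=7, y=3) until reaching (x=0, y=0):
  Distance 0: (x=7, y=3)
  Distance 1: (x=7, y=2), (x=6, y=3), (x=7, y=4)
  Distance 2: (x=7, y=1), (x=6, y=2), (x=5, y=3), (x=6, y=4), (x=7, y=5)
  Distance 3: (x=7, y=0), (x=6, y=1), (x=5, y=2), (x=4, y=3), (x=5, y=4), (x=6, y=5), (x=7, y=6)
  Distance 4: (x=6, y=0), (x=5, y=1), (x=4, y=2), (x=3, y=3), (x=4, y=4), (x=5, y=5), (x=7, y=7)
  Distance 5: (x=5, y=0), (x=4, y=1), (x=3, y=2), (x=2, y=3), (x=3, y=4), (x=5, y=6), (x=6, y=7), (x=7, y=8)
  Distance 6: (x=4, y=0), (x=3, y=1), (x=2, y=2), (x=1, y=3), (x=2, y=4), (x=3, y=5), (x=4, y=6), (x=5, y=7), (x=6, y=8), (x=7, y=9)
  Distance 7: (x=3, y=0), (x=2, y=1), (x=1, y=2), (x=0, y=3), (x=1, y=4), (x=2, y=5), (x=3, y=6), (x=4, y=7), (x=5, y=8), (x=6, y=9)
  Distance 8: (x=2, y=0), (x=1, y=1), (x=0, y=2), (x=0, y=4), (x=1, y=5), (x=2, y=6), (x=3, y=7), (x=4, y=8), (x=5, y=9)
  Distance 9: (x=1, y=0), (x=0, y=1), (x=0, y=5), (x=1, y=6), (x=2, y=7), (x=3, y=8), (x=4, y=9)
  Distance 10: (x=0, y=0), (x=0, y=6), (x=1, y=7), (x=2, y=8), (x=3, y=9)  <- goal reached here
One shortest path (10 moves): (x=7, y=3) -> (x=6, y=3) -> (x=5, y=3) -> (x=4, y=3) -> (x=3, y=3) -> (x=2, y=3) -> (x=1, y=3) -> (x=0, y=3) -> (x=0, y=2) -> (x=0, y=1) -> (x=0, y=0)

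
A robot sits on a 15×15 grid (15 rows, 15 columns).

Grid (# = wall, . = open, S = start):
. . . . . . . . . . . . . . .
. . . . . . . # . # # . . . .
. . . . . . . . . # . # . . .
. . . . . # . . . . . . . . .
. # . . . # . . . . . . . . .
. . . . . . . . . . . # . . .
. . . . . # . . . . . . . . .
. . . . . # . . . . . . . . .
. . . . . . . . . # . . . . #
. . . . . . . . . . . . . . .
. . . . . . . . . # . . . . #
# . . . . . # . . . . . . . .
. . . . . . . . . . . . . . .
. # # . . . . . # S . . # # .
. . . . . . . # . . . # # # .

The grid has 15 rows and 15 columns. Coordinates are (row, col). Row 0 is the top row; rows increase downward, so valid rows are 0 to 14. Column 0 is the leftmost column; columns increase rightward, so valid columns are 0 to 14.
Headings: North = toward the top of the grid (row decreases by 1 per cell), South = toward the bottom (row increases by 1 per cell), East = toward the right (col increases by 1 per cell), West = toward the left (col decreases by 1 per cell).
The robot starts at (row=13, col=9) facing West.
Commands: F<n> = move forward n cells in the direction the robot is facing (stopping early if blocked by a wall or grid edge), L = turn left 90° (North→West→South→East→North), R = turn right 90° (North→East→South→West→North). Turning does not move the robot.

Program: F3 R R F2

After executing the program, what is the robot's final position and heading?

Answer: Final position: (row=13, col=11), facing East

Derivation:
Start: (row=13, col=9), facing West
  F3: move forward 0/3 (blocked), now at (row=13, col=9)
  R: turn right, now facing North
  R: turn right, now facing East
  F2: move forward 2, now at (row=13, col=11)
Final: (row=13, col=11), facing East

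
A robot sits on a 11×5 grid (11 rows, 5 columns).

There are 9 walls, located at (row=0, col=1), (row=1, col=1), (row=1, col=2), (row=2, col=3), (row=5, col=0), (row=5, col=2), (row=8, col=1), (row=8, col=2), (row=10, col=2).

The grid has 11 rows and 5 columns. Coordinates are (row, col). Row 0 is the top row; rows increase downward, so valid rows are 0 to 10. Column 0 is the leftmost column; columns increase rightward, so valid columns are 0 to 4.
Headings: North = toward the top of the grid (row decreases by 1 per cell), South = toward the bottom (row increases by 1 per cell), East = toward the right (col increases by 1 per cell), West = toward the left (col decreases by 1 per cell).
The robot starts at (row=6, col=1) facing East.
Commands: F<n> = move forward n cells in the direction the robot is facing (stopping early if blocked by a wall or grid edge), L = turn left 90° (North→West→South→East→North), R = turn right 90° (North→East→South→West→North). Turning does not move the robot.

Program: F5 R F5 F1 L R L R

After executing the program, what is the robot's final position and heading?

Answer: Final position: (row=10, col=4), facing South

Derivation:
Start: (row=6, col=1), facing East
  F5: move forward 3/5 (blocked), now at (row=6, col=4)
  R: turn right, now facing South
  F5: move forward 4/5 (blocked), now at (row=10, col=4)
  F1: move forward 0/1 (blocked), now at (row=10, col=4)
  L: turn left, now facing East
  R: turn right, now facing South
  L: turn left, now facing East
  R: turn right, now facing South
Final: (row=10, col=4), facing South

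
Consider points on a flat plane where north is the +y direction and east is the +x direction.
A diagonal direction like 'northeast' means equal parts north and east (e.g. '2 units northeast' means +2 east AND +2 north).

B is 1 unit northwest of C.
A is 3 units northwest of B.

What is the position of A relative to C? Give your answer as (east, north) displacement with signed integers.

Place C at the origin (east=0, north=0).
  B is 1 unit northwest of C: delta (east=-1, north=+1); B at (east=-1, north=1).
  A is 3 units northwest of B: delta (east=-3, north=+3); A at (east=-4, north=4).
Therefore A relative to C: (east=-4, north=4).

Answer: A is at (east=-4, north=4) relative to C.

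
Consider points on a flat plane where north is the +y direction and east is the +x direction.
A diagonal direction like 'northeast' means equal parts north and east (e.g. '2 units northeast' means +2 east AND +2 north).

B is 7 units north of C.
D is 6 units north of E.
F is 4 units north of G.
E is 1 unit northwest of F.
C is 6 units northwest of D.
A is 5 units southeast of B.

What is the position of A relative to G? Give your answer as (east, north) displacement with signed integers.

Place G at the origin (east=0, north=0).
  F is 4 units north of G: delta (east=+0, north=+4); F at (east=0, north=4).
  E is 1 unit northwest of F: delta (east=-1, north=+1); E at (east=-1, north=5).
  D is 6 units north of E: delta (east=+0, north=+6); D at (east=-1, north=11).
  C is 6 units northwest of D: delta (east=-6, north=+6); C at (east=-7, north=17).
  B is 7 units north of C: delta (east=+0, north=+7); B at (east=-7, north=24).
  A is 5 units southeast of B: delta (east=+5, north=-5); A at (east=-2, north=19).
Therefore A relative to G: (east=-2, north=19).

Answer: A is at (east=-2, north=19) relative to G.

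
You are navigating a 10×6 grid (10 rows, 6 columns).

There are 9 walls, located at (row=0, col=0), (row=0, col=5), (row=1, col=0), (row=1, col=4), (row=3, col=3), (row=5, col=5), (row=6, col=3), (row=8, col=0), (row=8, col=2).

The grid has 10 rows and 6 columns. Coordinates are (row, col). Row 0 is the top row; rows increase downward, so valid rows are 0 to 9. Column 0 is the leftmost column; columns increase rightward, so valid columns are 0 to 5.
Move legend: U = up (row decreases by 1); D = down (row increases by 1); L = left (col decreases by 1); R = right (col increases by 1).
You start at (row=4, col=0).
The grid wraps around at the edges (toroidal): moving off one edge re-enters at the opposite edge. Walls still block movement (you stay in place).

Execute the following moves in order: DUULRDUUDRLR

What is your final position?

Start: (row=4, col=0)
  D (down): (row=4, col=0) -> (row=5, col=0)
  U (up): (row=5, col=0) -> (row=4, col=0)
  U (up): (row=4, col=0) -> (row=3, col=0)
  L (left): (row=3, col=0) -> (row=3, col=5)
  R (right): (row=3, col=5) -> (row=3, col=0)
  D (down): (row=3, col=0) -> (row=4, col=0)
  U (up): (row=4, col=0) -> (row=3, col=0)
  U (up): (row=3, col=0) -> (row=2, col=0)
  D (down): (row=2, col=0) -> (row=3, col=0)
  R (right): (row=3, col=0) -> (row=3, col=1)
  L (left): (row=3, col=1) -> (row=3, col=0)
  R (right): (row=3, col=0) -> (row=3, col=1)
Final: (row=3, col=1)

Answer: Final position: (row=3, col=1)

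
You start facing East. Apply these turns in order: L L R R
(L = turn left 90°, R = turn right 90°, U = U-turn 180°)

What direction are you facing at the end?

Answer: Final heading: East

Derivation:
Start: East
  L (left (90° counter-clockwise)) -> North
  L (left (90° counter-clockwise)) -> West
  R (right (90° clockwise)) -> North
  R (right (90° clockwise)) -> East
Final: East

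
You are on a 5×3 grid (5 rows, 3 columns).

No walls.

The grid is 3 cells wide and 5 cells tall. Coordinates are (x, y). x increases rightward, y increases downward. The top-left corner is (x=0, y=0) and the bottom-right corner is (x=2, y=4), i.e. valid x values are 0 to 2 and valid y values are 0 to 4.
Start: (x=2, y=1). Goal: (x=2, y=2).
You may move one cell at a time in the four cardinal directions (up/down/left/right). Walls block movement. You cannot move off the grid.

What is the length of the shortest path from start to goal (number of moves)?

BFS from (x=2, y=1) until reaching (x=2, y=2):
  Distance 0: (x=2, y=1)
  Distance 1: (x=2, y=0), (x=1, y=1), (x=2, y=2)  <- goal reached here
One shortest path (1 moves): (x=2, y=1) -> (x=2, y=2)

Answer: Shortest path length: 1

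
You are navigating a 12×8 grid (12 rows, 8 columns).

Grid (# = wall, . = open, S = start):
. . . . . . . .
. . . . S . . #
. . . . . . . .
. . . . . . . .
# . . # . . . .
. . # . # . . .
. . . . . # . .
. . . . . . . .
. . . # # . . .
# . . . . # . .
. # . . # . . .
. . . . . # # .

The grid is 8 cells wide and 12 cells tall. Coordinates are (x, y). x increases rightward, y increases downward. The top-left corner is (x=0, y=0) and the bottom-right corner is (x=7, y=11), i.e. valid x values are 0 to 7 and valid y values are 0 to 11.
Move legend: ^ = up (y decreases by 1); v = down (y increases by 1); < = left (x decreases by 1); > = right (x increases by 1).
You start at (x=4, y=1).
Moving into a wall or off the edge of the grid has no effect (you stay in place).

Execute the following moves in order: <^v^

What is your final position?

Start: (x=4, y=1)
  < (left): (x=4, y=1) -> (x=3, y=1)
  ^ (up): (x=3, y=1) -> (x=3, y=0)
  v (down): (x=3, y=0) -> (x=3, y=1)
  ^ (up): (x=3, y=1) -> (x=3, y=0)
Final: (x=3, y=0)

Answer: Final position: (x=3, y=0)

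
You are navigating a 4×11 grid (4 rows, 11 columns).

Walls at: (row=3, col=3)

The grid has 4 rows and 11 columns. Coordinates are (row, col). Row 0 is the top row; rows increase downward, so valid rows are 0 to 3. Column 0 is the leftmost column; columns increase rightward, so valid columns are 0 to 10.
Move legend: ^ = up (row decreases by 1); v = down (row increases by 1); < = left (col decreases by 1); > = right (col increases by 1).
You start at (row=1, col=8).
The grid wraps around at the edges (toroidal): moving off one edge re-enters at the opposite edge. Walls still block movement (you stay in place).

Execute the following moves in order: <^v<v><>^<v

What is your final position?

Answer: Final position: (row=2, col=6)

Derivation:
Start: (row=1, col=8)
  < (left): (row=1, col=8) -> (row=1, col=7)
  ^ (up): (row=1, col=7) -> (row=0, col=7)
  v (down): (row=0, col=7) -> (row=1, col=7)
  < (left): (row=1, col=7) -> (row=1, col=6)
  v (down): (row=1, col=6) -> (row=2, col=6)
  > (right): (row=2, col=6) -> (row=2, col=7)
  < (left): (row=2, col=7) -> (row=2, col=6)
  > (right): (row=2, col=6) -> (row=2, col=7)
  ^ (up): (row=2, col=7) -> (row=1, col=7)
  < (left): (row=1, col=7) -> (row=1, col=6)
  v (down): (row=1, col=6) -> (row=2, col=6)
Final: (row=2, col=6)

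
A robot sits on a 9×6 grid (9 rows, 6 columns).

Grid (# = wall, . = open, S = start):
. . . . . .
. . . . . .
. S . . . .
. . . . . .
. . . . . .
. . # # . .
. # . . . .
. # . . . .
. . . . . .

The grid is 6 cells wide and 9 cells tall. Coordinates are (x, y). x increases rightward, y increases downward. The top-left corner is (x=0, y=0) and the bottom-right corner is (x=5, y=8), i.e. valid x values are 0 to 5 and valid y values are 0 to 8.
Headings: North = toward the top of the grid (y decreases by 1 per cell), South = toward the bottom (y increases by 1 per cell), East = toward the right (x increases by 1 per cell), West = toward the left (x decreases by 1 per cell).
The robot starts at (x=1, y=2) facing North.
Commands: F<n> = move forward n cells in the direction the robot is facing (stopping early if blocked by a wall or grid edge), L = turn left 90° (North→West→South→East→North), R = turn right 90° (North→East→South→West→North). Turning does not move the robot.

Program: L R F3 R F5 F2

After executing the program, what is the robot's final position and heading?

Start: (x=1, y=2), facing North
  L: turn left, now facing West
  R: turn right, now facing North
  F3: move forward 2/3 (blocked), now at (x=1, y=0)
  R: turn right, now facing East
  F5: move forward 4/5 (blocked), now at (x=5, y=0)
  F2: move forward 0/2 (blocked), now at (x=5, y=0)
Final: (x=5, y=0), facing East

Answer: Final position: (x=5, y=0), facing East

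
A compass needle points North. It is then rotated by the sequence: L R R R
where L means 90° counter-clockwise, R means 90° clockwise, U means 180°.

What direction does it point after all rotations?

Start: North
  L (left (90° counter-clockwise)) -> West
  R (right (90° clockwise)) -> North
  R (right (90° clockwise)) -> East
  R (right (90° clockwise)) -> South
Final: South

Answer: Final heading: South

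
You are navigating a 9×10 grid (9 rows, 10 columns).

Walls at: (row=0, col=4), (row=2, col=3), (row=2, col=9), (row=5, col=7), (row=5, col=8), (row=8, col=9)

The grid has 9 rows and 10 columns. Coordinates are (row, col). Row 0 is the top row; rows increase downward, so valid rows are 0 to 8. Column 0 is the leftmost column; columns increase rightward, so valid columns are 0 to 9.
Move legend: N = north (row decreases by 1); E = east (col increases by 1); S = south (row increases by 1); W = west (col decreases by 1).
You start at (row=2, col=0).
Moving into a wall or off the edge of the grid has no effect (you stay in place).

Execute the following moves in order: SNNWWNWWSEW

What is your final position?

Start: (row=2, col=0)
  S (south): (row=2, col=0) -> (row=3, col=0)
  N (north): (row=3, col=0) -> (row=2, col=0)
  N (north): (row=2, col=0) -> (row=1, col=0)
  W (west): blocked, stay at (row=1, col=0)
  W (west): blocked, stay at (row=1, col=0)
  N (north): (row=1, col=0) -> (row=0, col=0)
  W (west): blocked, stay at (row=0, col=0)
  W (west): blocked, stay at (row=0, col=0)
  S (south): (row=0, col=0) -> (row=1, col=0)
  E (east): (row=1, col=0) -> (row=1, col=1)
  W (west): (row=1, col=1) -> (row=1, col=0)
Final: (row=1, col=0)

Answer: Final position: (row=1, col=0)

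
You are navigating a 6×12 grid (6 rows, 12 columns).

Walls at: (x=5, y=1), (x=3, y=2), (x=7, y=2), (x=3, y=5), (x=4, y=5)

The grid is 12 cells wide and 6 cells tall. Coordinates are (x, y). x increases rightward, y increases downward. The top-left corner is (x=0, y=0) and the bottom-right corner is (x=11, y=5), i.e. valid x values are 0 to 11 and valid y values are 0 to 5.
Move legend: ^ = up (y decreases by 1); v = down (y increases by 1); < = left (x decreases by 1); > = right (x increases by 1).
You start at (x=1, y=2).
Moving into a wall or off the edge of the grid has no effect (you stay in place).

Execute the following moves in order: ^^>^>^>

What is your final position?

Answer: Final position: (x=4, y=0)

Derivation:
Start: (x=1, y=2)
  ^ (up): (x=1, y=2) -> (x=1, y=1)
  ^ (up): (x=1, y=1) -> (x=1, y=0)
  > (right): (x=1, y=0) -> (x=2, y=0)
  ^ (up): blocked, stay at (x=2, y=0)
  > (right): (x=2, y=0) -> (x=3, y=0)
  ^ (up): blocked, stay at (x=3, y=0)
  > (right): (x=3, y=0) -> (x=4, y=0)
Final: (x=4, y=0)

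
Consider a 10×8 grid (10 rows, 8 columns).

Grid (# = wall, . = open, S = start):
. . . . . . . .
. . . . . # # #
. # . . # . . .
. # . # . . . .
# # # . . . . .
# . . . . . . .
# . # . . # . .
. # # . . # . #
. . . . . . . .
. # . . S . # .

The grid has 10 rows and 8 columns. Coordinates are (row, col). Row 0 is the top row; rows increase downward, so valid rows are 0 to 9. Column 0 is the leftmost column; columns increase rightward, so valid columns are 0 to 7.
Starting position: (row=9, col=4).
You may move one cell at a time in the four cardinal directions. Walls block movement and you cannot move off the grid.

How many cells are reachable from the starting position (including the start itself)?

Answer: Reachable cells: 42

Derivation:
BFS flood-fill from (row=9, col=4):
  Distance 0: (row=9, col=4)
  Distance 1: (row=8, col=4), (row=9, col=3), (row=9, col=5)
  Distance 2: (row=7, col=4), (row=8, col=3), (row=8, col=5), (row=9, col=2)
  Distance 3: (row=6, col=4), (row=7, col=3), (row=8, col=2), (row=8, col=6)
  Distance 4: (row=5, col=4), (row=6, col=3), (row=7, col=6), (row=8, col=1), (row=8, col=7)
  Distance 5: (row=4, col=4), (row=5, col=3), (row=5, col=5), (row=6, col=6), (row=8, col=0), (row=9, col=7)
  Distance 6: (row=3, col=4), (row=4, col=3), (row=4, col=5), (row=5, col=2), (row=5, col=6), (row=6, col=7), (row=7, col=0), (row=9, col=0)
  Distance 7: (row=3, col=5), (row=4, col=6), (row=5, col=1), (row=5, col=7)
  Distance 8: (row=2, col=5), (row=3, col=6), (row=4, col=7), (row=6, col=1)
  Distance 9: (row=2, col=6), (row=3, col=7)
  Distance 10: (row=2, col=7)
Total reachable: 42 (grid has 60 open cells total)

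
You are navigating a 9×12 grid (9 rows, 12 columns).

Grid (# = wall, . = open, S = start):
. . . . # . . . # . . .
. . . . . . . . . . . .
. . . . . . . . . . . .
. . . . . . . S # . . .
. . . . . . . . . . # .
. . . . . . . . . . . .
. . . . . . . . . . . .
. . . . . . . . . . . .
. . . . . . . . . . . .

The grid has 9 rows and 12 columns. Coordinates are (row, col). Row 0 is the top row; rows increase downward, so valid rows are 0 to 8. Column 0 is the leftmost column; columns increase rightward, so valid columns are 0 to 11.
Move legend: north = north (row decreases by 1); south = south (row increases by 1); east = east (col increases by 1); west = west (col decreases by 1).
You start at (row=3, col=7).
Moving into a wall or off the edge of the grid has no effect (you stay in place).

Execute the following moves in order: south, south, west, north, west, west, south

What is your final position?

Answer: Final position: (row=5, col=4)

Derivation:
Start: (row=3, col=7)
  south (south): (row=3, col=7) -> (row=4, col=7)
  south (south): (row=4, col=7) -> (row=5, col=7)
  west (west): (row=5, col=7) -> (row=5, col=6)
  north (north): (row=5, col=6) -> (row=4, col=6)
  west (west): (row=4, col=6) -> (row=4, col=5)
  west (west): (row=4, col=5) -> (row=4, col=4)
  south (south): (row=4, col=4) -> (row=5, col=4)
Final: (row=5, col=4)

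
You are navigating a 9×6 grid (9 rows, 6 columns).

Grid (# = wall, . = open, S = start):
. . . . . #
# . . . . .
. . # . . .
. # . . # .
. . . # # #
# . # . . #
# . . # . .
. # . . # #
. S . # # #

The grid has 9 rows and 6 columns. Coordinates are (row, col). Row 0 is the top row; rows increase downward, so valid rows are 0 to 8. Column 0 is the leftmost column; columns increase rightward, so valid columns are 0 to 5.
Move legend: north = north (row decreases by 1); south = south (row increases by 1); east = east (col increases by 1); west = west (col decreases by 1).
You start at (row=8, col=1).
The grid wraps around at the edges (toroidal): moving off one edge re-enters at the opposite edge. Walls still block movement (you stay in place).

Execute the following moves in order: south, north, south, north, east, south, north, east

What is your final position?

Start: (row=8, col=1)
  south (south): (row=8, col=1) -> (row=0, col=1)
  north (north): (row=0, col=1) -> (row=8, col=1)
  south (south): (row=8, col=1) -> (row=0, col=1)
  north (north): (row=0, col=1) -> (row=8, col=1)
  east (east): (row=8, col=1) -> (row=8, col=2)
  south (south): (row=8, col=2) -> (row=0, col=2)
  north (north): (row=0, col=2) -> (row=8, col=2)
  east (east): blocked, stay at (row=8, col=2)
Final: (row=8, col=2)

Answer: Final position: (row=8, col=2)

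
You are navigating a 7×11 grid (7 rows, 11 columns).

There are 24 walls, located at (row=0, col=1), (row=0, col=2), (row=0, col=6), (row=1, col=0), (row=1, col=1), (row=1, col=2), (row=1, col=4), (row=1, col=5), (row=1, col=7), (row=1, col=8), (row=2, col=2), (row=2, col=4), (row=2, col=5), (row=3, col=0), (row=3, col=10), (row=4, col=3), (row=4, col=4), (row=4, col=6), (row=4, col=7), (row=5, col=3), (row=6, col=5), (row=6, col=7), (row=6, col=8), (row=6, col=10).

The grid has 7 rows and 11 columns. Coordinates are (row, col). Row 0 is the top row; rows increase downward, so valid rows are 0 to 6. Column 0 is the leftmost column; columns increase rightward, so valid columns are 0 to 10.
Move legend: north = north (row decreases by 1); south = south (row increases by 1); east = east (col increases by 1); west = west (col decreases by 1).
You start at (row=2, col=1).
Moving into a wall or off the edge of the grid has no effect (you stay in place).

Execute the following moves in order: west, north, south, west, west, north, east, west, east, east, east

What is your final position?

Answer: Final position: (row=2, col=1)

Derivation:
Start: (row=2, col=1)
  west (west): (row=2, col=1) -> (row=2, col=0)
  north (north): blocked, stay at (row=2, col=0)
  south (south): blocked, stay at (row=2, col=0)
  west (west): blocked, stay at (row=2, col=0)
  west (west): blocked, stay at (row=2, col=0)
  north (north): blocked, stay at (row=2, col=0)
  east (east): (row=2, col=0) -> (row=2, col=1)
  west (west): (row=2, col=1) -> (row=2, col=0)
  east (east): (row=2, col=0) -> (row=2, col=1)
  east (east): blocked, stay at (row=2, col=1)
  east (east): blocked, stay at (row=2, col=1)
Final: (row=2, col=1)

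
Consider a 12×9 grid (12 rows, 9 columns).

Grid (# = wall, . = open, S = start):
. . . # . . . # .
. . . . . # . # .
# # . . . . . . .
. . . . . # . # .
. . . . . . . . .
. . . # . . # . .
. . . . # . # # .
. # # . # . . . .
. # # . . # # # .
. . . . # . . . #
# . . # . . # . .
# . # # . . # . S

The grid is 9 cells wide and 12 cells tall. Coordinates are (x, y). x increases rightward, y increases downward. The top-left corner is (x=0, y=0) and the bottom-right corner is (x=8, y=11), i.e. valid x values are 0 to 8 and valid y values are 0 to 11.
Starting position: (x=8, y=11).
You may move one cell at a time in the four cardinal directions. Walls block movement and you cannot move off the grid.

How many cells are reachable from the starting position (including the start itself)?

BFS flood-fill from (x=8, y=11):
  Distance 0: (x=8, y=11)
  Distance 1: (x=8, y=10), (x=7, y=11)
  Distance 2: (x=7, y=10)
  Distance 3: (x=7, y=9)
  Distance 4: (x=6, y=9)
  Distance 5: (x=5, y=9)
  Distance 6: (x=5, y=10)
  Distance 7: (x=4, y=10), (x=5, y=11)
  Distance 8: (x=4, y=11)
Total reachable: 11 (grid has 78 open cells total)

Answer: Reachable cells: 11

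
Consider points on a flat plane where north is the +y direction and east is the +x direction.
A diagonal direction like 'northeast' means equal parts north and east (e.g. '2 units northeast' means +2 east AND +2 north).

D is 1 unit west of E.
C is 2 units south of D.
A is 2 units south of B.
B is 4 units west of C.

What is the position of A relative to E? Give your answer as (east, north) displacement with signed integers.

Place E at the origin (east=0, north=0).
  D is 1 unit west of E: delta (east=-1, north=+0); D at (east=-1, north=0).
  C is 2 units south of D: delta (east=+0, north=-2); C at (east=-1, north=-2).
  B is 4 units west of C: delta (east=-4, north=+0); B at (east=-5, north=-2).
  A is 2 units south of B: delta (east=+0, north=-2); A at (east=-5, north=-4).
Therefore A relative to E: (east=-5, north=-4).

Answer: A is at (east=-5, north=-4) relative to E.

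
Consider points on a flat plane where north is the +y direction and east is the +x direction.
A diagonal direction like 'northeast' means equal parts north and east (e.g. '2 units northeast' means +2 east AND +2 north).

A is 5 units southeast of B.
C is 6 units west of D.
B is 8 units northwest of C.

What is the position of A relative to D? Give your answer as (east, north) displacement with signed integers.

Place D at the origin (east=0, north=0).
  C is 6 units west of D: delta (east=-6, north=+0); C at (east=-6, north=0).
  B is 8 units northwest of C: delta (east=-8, north=+8); B at (east=-14, north=8).
  A is 5 units southeast of B: delta (east=+5, north=-5); A at (east=-9, north=3).
Therefore A relative to D: (east=-9, north=3).

Answer: A is at (east=-9, north=3) relative to D.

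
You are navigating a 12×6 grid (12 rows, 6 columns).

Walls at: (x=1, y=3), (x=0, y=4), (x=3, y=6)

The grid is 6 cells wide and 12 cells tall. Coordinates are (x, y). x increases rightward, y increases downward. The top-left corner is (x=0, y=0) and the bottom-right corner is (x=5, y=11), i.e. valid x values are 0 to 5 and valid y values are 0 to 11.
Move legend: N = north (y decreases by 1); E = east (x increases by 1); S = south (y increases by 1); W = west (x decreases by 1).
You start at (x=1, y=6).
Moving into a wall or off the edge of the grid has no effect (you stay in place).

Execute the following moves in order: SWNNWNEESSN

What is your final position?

Answer: Final position: (x=2, y=6)

Derivation:
Start: (x=1, y=6)
  S (south): (x=1, y=6) -> (x=1, y=7)
  W (west): (x=1, y=7) -> (x=0, y=7)
  N (north): (x=0, y=7) -> (x=0, y=6)
  N (north): (x=0, y=6) -> (x=0, y=5)
  W (west): blocked, stay at (x=0, y=5)
  N (north): blocked, stay at (x=0, y=5)
  E (east): (x=0, y=5) -> (x=1, y=5)
  E (east): (x=1, y=5) -> (x=2, y=5)
  S (south): (x=2, y=5) -> (x=2, y=6)
  S (south): (x=2, y=6) -> (x=2, y=7)
  N (north): (x=2, y=7) -> (x=2, y=6)
Final: (x=2, y=6)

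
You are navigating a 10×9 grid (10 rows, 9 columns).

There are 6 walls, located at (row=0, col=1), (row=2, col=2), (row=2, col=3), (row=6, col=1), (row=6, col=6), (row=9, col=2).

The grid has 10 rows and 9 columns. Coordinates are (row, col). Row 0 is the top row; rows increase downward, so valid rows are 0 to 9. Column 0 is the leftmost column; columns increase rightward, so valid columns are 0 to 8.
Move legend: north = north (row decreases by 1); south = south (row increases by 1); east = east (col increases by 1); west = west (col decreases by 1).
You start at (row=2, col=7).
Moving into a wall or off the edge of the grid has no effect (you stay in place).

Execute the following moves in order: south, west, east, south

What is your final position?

Answer: Final position: (row=4, col=7)

Derivation:
Start: (row=2, col=7)
  south (south): (row=2, col=7) -> (row=3, col=7)
  west (west): (row=3, col=7) -> (row=3, col=6)
  east (east): (row=3, col=6) -> (row=3, col=7)
  south (south): (row=3, col=7) -> (row=4, col=7)
Final: (row=4, col=7)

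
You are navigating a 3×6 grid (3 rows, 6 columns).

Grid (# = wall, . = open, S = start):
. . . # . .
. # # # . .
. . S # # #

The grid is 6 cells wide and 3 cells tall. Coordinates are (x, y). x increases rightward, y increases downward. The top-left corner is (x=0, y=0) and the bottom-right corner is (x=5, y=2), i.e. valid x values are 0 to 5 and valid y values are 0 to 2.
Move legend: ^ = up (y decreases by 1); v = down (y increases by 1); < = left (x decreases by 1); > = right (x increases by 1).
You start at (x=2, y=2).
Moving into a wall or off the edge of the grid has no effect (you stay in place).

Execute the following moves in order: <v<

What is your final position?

Answer: Final position: (x=0, y=2)

Derivation:
Start: (x=2, y=2)
  < (left): (x=2, y=2) -> (x=1, y=2)
  v (down): blocked, stay at (x=1, y=2)
  < (left): (x=1, y=2) -> (x=0, y=2)
Final: (x=0, y=2)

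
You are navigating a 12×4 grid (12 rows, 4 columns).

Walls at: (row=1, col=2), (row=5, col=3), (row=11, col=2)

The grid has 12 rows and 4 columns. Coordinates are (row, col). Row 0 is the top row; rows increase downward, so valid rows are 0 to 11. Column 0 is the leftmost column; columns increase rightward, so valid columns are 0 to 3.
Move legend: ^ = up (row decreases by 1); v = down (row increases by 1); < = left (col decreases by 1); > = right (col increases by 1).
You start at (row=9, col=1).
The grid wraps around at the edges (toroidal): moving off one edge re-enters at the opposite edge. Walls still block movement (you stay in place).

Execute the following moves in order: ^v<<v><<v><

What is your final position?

Answer: Final position: (row=10, col=2)

Derivation:
Start: (row=9, col=1)
  ^ (up): (row=9, col=1) -> (row=8, col=1)
  v (down): (row=8, col=1) -> (row=9, col=1)
  < (left): (row=9, col=1) -> (row=9, col=0)
  < (left): (row=9, col=0) -> (row=9, col=3)
  v (down): (row=9, col=3) -> (row=10, col=3)
  > (right): (row=10, col=3) -> (row=10, col=0)
  < (left): (row=10, col=0) -> (row=10, col=3)
  < (left): (row=10, col=3) -> (row=10, col=2)
  v (down): blocked, stay at (row=10, col=2)
  > (right): (row=10, col=2) -> (row=10, col=3)
  < (left): (row=10, col=3) -> (row=10, col=2)
Final: (row=10, col=2)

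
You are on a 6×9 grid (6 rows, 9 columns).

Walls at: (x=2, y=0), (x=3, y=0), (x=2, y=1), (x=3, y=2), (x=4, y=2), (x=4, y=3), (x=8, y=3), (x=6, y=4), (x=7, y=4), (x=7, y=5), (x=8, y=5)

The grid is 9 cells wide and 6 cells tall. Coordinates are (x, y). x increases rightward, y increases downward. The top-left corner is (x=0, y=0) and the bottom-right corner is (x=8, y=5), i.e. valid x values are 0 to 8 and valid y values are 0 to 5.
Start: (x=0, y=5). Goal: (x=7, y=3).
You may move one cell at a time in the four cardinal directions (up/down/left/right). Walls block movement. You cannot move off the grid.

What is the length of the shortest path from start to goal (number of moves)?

BFS from (x=0, y=5) until reaching (x=7, y=3):
  Distance 0: (x=0, y=5)
  Distance 1: (x=0, y=4), (x=1, y=5)
  Distance 2: (x=0, y=3), (x=1, y=4), (x=2, y=5)
  Distance 3: (x=0, y=2), (x=1, y=3), (x=2, y=4), (x=3, y=5)
  Distance 4: (x=0, y=1), (x=1, y=2), (x=2, y=3), (x=3, y=4), (x=4, y=5)
  Distance 5: (x=0, y=0), (x=1, y=1), (x=2, y=2), (x=3, y=3), (x=4, y=4), (x=5, y=5)
  Distance 6: (x=1, y=0), (x=5, y=4), (x=6, y=5)
  Distance 7: (x=5, y=3)
  Distance 8: (x=5, y=2), (x=6, y=3)
  Distance 9: (x=5, y=1), (x=6, y=2), (x=7, y=3)  <- goal reached here
One shortest path (9 moves): (x=0, y=5) -> (x=1, y=5) -> (x=2, y=5) -> (x=3, y=5) -> (x=4, y=5) -> (x=5, y=5) -> (x=5, y=4) -> (x=5, y=3) -> (x=6, y=3) -> (x=7, y=3)

Answer: Shortest path length: 9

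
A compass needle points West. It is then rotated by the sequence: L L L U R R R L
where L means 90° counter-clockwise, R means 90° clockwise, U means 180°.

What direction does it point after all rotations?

Answer: Final heading: North

Derivation:
Start: West
  L (left (90° counter-clockwise)) -> South
  L (left (90° counter-clockwise)) -> East
  L (left (90° counter-clockwise)) -> North
  U (U-turn (180°)) -> South
  R (right (90° clockwise)) -> West
  R (right (90° clockwise)) -> North
  R (right (90° clockwise)) -> East
  L (left (90° counter-clockwise)) -> North
Final: North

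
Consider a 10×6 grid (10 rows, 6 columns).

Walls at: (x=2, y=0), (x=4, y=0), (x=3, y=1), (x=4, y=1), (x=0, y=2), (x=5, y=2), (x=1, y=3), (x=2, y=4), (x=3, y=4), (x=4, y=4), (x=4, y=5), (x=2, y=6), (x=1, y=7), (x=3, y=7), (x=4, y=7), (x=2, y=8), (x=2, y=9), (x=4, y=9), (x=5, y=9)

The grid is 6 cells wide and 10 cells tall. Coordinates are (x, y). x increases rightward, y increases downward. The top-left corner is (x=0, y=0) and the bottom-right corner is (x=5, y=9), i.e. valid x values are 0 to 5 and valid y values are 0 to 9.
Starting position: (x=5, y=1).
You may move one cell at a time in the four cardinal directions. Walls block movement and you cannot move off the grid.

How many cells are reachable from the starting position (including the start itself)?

BFS flood-fill from (x=5, y=1):
  Distance 0: (x=5, y=1)
  Distance 1: (x=5, y=0)
Total reachable: 2 (grid has 41 open cells total)

Answer: Reachable cells: 2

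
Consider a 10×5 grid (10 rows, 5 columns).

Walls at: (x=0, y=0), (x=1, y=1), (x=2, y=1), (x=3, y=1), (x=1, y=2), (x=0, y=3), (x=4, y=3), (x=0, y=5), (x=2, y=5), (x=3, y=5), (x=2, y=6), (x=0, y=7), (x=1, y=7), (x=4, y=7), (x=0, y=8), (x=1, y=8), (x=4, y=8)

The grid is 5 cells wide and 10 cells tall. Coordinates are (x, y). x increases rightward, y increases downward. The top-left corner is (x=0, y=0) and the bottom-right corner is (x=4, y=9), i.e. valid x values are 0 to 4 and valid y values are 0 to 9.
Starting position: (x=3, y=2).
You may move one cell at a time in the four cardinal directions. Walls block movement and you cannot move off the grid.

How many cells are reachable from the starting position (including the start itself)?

Answer: Reachable cells: 31

Derivation:
BFS flood-fill from (x=3, y=2):
  Distance 0: (x=3, y=2)
  Distance 1: (x=2, y=2), (x=4, y=2), (x=3, y=3)
  Distance 2: (x=4, y=1), (x=2, y=3), (x=3, y=4)
  Distance 3: (x=4, y=0), (x=1, y=3), (x=2, y=4), (x=4, y=4)
  Distance 4: (x=3, y=0), (x=1, y=4), (x=4, y=5)
  Distance 5: (x=2, y=0), (x=0, y=4), (x=1, y=5), (x=4, y=6)
  Distance 6: (x=1, y=0), (x=1, y=6), (x=3, y=6)
  Distance 7: (x=0, y=6), (x=3, y=7)
  Distance 8: (x=2, y=7), (x=3, y=8)
  Distance 9: (x=2, y=8), (x=3, y=9)
  Distance 10: (x=2, y=9), (x=4, y=9)
  Distance 11: (x=1, y=9)
  Distance 12: (x=0, y=9)
Total reachable: 31 (grid has 33 open cells total)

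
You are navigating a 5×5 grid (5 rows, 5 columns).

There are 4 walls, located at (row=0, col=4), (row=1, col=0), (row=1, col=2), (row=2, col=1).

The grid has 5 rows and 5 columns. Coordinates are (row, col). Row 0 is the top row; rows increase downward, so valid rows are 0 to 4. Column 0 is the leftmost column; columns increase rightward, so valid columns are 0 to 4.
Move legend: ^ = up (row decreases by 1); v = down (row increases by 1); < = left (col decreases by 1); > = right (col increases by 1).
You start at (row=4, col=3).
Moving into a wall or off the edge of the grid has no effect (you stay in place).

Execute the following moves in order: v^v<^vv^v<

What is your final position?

Start: (row=4, col=3)
  v (down): blocked, stay at (row=4, col=3)
  ^ (up): (row=4, col=3) -> (row=3, col=3)
  v (down): (row=3, col=3) -> (row=4, col=3)
  < (left): (row=4, col=3) -> (row=4, col=2)
  ^ (up): (row=4, col=2) -> (row=3, col=2)
  v (down): (row=3, col=2) -> (row=4, col=2)
  v (down): blocked, stay at (row=4, col=2)
  ^ (up): (row=4, col=2) -> (row=3, col=2)
  v (down): (row=3, col=2) -> (row=4, col=2)
  < (left): (row=4, col=2) -> (row=4, col=1)
Final: (row=4, col=1)

Answer: Final position: (row=4, col=1)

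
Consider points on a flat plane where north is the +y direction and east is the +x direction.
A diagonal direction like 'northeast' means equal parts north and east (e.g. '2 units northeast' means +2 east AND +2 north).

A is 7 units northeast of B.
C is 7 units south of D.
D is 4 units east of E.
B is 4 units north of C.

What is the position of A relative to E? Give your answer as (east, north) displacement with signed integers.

Place E at the origin (east=0, north=0).
  D is 4 units east of E: delta (east=+4, north=+0); D at (east=4, north=0).
  C is 7 units south of D: delta (east=+0, north=-7); C at (east=4, north=-7).
  B is 4 units north of C: delta (east=+0, north=+4); B at (east=4, north=-3).
  A is 7 units northeast of B: delta (east=+7, north=+7); A at (east=11, north=4).
Therefore A relative to E: (east=11, north=4).

Answer: A is at (east=11, north=4) relative to E.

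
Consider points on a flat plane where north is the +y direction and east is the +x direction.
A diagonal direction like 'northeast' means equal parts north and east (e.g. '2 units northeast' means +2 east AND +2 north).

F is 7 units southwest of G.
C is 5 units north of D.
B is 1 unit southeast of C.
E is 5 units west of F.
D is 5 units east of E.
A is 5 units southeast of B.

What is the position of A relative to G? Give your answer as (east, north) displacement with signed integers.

Place G at the origin (east=0, north=0).
  F is 7 units southwest of G: delta (east=-7, north=-7); F at (east=-7, north=-7).
  E is 5 units west of F: delta (east=-5, north=+0); E at (east=-12, north=-7).
  D is 5 units east of E: delta (east=+5, north=+0); D at (east=-7, north=-7).
  C is 5 units north of D: delta (east=+0, north=+5); C at (east=-7, north=-2).
  B is 1 unit southeast of C: delta (east=+1, north=-1); B at (east=-6, north=-3).
  A is 5 units southeast of B: delta (east=+5, north=-5); A at (east=-1, north=-8).
Therefore A relative to G: (east=-1, north=-8).

Answer: A is at (east=-1, north=-8) relative to G.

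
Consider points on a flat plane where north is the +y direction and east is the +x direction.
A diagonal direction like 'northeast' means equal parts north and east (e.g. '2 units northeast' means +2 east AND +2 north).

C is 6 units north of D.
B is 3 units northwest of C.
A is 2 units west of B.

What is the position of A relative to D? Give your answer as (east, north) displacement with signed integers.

Place D at the origin (east=0, north=0).
  C is 6 units north of D: delta (east=+0, north=+6); C at (east=0, north=6).
  B is 3 units northwest of C: delta (east=-3, north=+3); B at (east=-3, north=9).
  A is 2 units west of B: delta (east=-2, north=+0); A at (east=-5, north=9).
Therefore A relative to D: (east=-5, north=9).

Answer: A is at (east=-5, north=9) relative to D.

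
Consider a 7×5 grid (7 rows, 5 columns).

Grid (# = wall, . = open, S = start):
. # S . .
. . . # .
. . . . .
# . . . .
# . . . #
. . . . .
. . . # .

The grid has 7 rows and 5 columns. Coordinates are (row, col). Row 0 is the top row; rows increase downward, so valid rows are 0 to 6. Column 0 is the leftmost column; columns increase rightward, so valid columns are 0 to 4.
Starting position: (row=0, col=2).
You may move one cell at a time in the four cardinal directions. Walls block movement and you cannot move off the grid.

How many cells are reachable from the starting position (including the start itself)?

Answer: Reachable cells: 29

Derivation:
BFS flood-fill from (row=0, col=2):
  Distance 0: (row=0, col=2)
  Distance 1: (row=0, col=3), (row=1, col=2)
  Distance 2: (row=0, col=4), (row=1, col=1), (row=2, col=2)
  Distance 3: (row=1, col=0), (row=1, col=4), (row=2, col=1), (row=2, col=3), (row=3, col=2)
  Distance 4: (row=0, col=0), (row=2, col=0), (row=2, col=4), (row=3, col=1), (row=3, col=3), (row=4, col=2)
  Distance 5: (row=3, col=4), (row=4, col=1), (row=4, col=3), (row=5, col=2)
  Distance 6: (row=5, col=1), (row=5, col=3), (row=6, col=2)
  Distance 7: (row=5, col=0), (row=5, col=4), (row=6, col=1)
  Distance 8: (row=6, col=0), (row=6, col=4)
Total reachable: 29 (grid has 29 open cells total)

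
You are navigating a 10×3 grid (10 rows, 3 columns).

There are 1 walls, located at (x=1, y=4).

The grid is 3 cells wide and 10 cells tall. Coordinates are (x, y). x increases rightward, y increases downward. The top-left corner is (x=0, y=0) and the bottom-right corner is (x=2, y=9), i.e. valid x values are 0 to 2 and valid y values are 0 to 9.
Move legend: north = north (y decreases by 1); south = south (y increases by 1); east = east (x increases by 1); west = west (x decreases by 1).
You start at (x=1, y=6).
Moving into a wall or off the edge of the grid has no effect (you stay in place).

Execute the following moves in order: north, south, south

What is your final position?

Answer: Final position: (x=1, y=7)

Derivation:
Start: (x=1, y=6)
  north (north): (x=1, y=6) -> (x=1, y=5)
  south (south): (x=1, y=5) -> (x=1, y=6)
  south (south): (x=1, y=6) -> (x=1, y=7)
Final: (x=1, y=7)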